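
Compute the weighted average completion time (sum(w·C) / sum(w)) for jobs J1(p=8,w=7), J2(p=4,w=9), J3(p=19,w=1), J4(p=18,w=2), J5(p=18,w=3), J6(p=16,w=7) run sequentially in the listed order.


Completion times:
  J1: C=8, w×C=7×8=56
  J2: C=12, w×C=9×12=108
  J3: C=31, w×C=1×31=31
  J4: C=49, w×C=2×49=98
  J5: C=67, w×C=3×67=201
  J6: C=83, w×C=7×83=581
Sum w×C = 1075
Sum w = 29
Weighted avg = 1075/29
= 37.07


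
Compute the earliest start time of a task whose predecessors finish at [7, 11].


ES = max of all predecessor completion times
Predecessors: [7, 11]
ES = max(7, 11)
= 11


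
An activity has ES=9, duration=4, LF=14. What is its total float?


EF = ES + duration = 9 + 4 = 13
LS = LF - duration = 14 - 4 = 10
Total Float = LF - EF = 14 - 13
(or LS - ES = 10 - 9)
= 1


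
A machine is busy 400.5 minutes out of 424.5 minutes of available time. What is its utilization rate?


Utilization = busy / total × 100
= 400.5 / 424.5 × 100
= 94.3%


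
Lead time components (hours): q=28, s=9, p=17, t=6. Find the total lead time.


Lead time = queue + setup + processing + transit
= 28 + 9 + 17 + 6
= 60 hours


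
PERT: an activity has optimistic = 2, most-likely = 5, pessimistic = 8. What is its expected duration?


te = (o + 4m + p) / 6
= (2 + 4×5 + 8) / 6
= (2 + 20 + 8) / 6
= 30 / 6
= 5.00


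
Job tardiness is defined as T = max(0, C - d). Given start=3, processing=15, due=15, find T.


Completion = start + processing = 3 + 15 = 18
Tardiness = max(0, C - d) = max(0, 18 - 15)
= max(0, 3)
= 3


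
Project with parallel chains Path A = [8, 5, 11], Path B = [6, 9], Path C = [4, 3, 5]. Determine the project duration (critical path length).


Path A: 8 + 5 + 11 = 24
Path B: 6 + 9 = 15
Path C: 4 + 3 + 5 = 12
Critical path = longest = max(24, 15, 12)
= 24 (Path A)


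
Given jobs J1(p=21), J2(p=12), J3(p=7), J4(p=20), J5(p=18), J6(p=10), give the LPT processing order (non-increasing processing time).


LPT: sort by longest processing time first
  J1: p=21
  J4: p=20
  J5: p=18
  J2: p=12
  J6: p=10
  J3: p=7
Order: J1 → J4 → J5 → J2 → J6 → J3


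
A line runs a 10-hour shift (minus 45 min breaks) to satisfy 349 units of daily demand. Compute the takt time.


Available = 10×60 - 45 = 555 min
Takt time = 555 / 349
= 1.59 min/unit


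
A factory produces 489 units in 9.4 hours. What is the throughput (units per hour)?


Throughput = units / time
= 489 / 9.4
= 52.0 units/hour


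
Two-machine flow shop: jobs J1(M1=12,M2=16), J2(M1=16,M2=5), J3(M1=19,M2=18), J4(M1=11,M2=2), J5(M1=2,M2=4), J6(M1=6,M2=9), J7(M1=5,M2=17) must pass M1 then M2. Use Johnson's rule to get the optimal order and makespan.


Johnson's rule:
Group 1 (M1≤M2, sort by M1): ['J5', 'J7', 'J6', 'J1']
Group 2 (M1>M2, sort desc M2): ['J3', 'J2', 'J4']
Sequence: J5 → J7 → J6 → J1 → J3 → J2 → J4
Makespan calculation:
  J5: M1 done=2, M2 done=6
  J7: M1 done=7, M2 done=24
  J6: M1 done=13, M2 done=33
  J1: M1 done=25, M2 done=49
  J3: M1 done=44, M2 done=67
  J2: M1 done=60, M2 done=72
  J4: M1 done=71, M2 done=74
= Sequence: J5 → J7 → J6 → J1 → J3 → J2 → J4, Makespan: 74


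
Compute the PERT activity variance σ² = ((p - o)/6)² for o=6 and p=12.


σ² = ((p - o) / 6)² = (p - o)² / 36
= (12 - 6)² / 36
= 6² / 36
= 36 / 36
= 1.0000


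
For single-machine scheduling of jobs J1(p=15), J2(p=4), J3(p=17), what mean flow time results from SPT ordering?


SPT order: J2 → J1 → J3
Completion times:
  J2: C=4
  J1: C=19
  J3: C=36
Sum = 59, n = 3
Mean flow = 59/3
= 19.67


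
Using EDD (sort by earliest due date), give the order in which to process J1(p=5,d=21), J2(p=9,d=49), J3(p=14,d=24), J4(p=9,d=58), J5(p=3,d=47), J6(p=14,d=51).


EDD: sort by earliest due date
  J1: d=21, p=5
  J3: d=24, p=14
  J5: d=47, p=3
  J2: d=49, p=9
  J6: d=51, p=14
  J4: d=58, p=9
Order: J1 → J3 → J5 → J2 → J6 → J4


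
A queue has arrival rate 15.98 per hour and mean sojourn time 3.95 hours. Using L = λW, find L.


Little's law: L = λ × W
= 15.98 × 3.95
= 63.12


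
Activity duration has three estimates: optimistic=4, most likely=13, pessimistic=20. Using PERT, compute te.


te = (o + 4m + p) / 6
= (4 + 4×13 + 20) / 6
= (4 + 52 + 20) / 6
= 76 / 6
= 12.67


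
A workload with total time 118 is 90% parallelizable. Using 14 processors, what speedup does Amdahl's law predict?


Amdahl's law: T_p = T × ((1-p) + p/N)
= 118 × ((1-0.9) + 0.9/14)
= 118 × (0.10 + 0.0643)
= 118 × 0.1643
= 19.39
Speedup = 118/19.39
= 6.09×


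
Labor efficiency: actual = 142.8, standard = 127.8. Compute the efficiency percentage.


Efficiency = (actual / standard) × 100
= (142.8 / 127.8) × 100
= 111.7%


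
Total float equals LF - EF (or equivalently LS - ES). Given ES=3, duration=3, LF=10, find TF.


EF = ES + duration = 3 + 3 = 6
LS = LF - duration = 10 - 3 = 7
Total Float = LF - EF = 10 - 6
(or LS - ES = 7 - 3)
= 4


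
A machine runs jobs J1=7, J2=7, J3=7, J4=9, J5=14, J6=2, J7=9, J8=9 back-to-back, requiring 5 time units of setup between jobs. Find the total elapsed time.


Makespan = Σ processing + (n-1) × setup
= (7 + 7 + 7 + 9 + 14 + 2 + 9 + 9) + (8-1)×5
= 64 + 35
= 99 time units


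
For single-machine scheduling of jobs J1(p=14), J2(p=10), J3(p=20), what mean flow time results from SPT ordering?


SPT order: J2 → J1 → J3
Completion times:
  J2: C=10
  J1: C=24
  J3: C=44
Sum = 78, n = 3
Mean flow = 78/3
= 26.00


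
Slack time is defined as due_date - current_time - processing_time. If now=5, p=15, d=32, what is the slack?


Slack = due - current_time - processing
= 32 - 5 - 15
= 12


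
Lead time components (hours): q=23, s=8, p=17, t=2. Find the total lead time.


Lead time = queue + setup + processing + transit
= 23 + 8 + 17 + 2
= 50 hours


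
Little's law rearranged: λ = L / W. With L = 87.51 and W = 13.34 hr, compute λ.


Little's law: L = λW → λ = L / W
= 87.51 / 13.34
= 6.56 per hour


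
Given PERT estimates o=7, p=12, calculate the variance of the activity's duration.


σ² = ((p - o) / 6)² = (p - o)² / 36
= (12 - 7)² / 36
= 5² / 36
= 25 / 36
= 0.6944


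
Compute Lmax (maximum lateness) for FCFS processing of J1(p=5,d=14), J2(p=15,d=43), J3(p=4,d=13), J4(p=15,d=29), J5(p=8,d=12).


Lateness per job (L = C - d):
  J1: C=5, d=14, L=-9
  J2: C=20, d=43, L=-23
  J3: C=24, d=13, L=11
  J4: C=39, d=29, L=10
  J5: C=47, d=12, L=35
Lmax = max(-9, -23, 11, 10, 35)
= 35


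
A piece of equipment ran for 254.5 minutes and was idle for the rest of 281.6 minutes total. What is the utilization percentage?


Utilization = busy / total × 100
= 254.5 / 281.6 × 100
= 90.4%


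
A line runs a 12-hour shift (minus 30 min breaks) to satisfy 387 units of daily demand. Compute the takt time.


Available = 12×60 - 30 = 690 min
Takt time = 690 / 387
= 1.78 min/unit


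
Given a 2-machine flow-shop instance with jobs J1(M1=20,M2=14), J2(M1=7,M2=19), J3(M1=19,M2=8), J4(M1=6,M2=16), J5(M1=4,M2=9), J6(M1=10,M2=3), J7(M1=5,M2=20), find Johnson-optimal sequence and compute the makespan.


Johnson's rule:
Group 1 (M1≤M2, sort by M1): ['J5', 'J7', 'J4', 'J2']
Group 2 (M1>M2, sort desc M2): ['J1', 'J3', 'J6']
Sequence: J5 → J7 → J4 → J2 → J1 → J3 → J6
Makespan calculation:
  J5: M1 done=4, M2 done=13
  J7: M1 done=9, M2 done=33
  J4: M1 done=15, M2 done=49
  J2: M1 done=22, M2 done=68
  J1: M1 done=42, M2 done=82
  J3: M1 done=61, M2 done=90
  J6: M1 done=71, M2 done=93
= Sequence: J5 → J7 → J4 → J2 → J1 → J3 → J6, Makespan: 93


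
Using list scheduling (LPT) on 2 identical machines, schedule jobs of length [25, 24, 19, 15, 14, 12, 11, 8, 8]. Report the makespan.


Jobs (LPT sorted): [25, 24, 19, 15, 14, 12, 11, 8, 8]
Machines: 2
  J=25 → Machine 1 (load: 0+25=25)
  J=24 → Machine 2 (load: 0+24=24)
  J=19 → Machine 2 (load: 24+19=43)
  J=15 → Machine 1 (load: 25+15=40)
  J=14 → Machine 1 (load: 40+14=54)
  J=12 → Machine 2 (load: 43+12=55)
  J=11 → Machine 1 (load: 54+11=65)
  J=8 → Machine 2 (load: 55+8=63)
  J=8 → Machine 2 (load: 63+8=71)
Machine loads: [65, 71]
Makespan = max = 71 time units


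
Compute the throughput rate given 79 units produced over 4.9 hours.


Throughput = units / time
= 79 / 4.9
= 16.1 units/hour


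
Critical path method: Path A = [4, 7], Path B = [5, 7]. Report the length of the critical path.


Path A: 4 + 7 = 11
Path B: 5 + 7 = 12
Critical path = longest = max(11, 12)
= 12 (Path B)


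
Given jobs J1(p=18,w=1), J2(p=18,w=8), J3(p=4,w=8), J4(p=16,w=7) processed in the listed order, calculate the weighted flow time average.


Completion times:
  J1: C=18, w×C=1×18=18
  J2: C=36, w×C=8×36=288
  J3: C=40, w×C=8×40=320
  J4: C=56, w×C=7×56=392
Sum w×C = 1018
Sum w = 24
Weighted avg = 1018/24
= 42.42


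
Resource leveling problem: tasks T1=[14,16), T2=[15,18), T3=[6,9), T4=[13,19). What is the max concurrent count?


Check each time point for overlaps:
  t=15: 3 tasks active (T1, T2, T4)
Max concurrent = 3


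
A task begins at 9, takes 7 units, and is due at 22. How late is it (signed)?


Completion = 9 + 7 = 16
Lateness = C - d = 16 - 22
= -6


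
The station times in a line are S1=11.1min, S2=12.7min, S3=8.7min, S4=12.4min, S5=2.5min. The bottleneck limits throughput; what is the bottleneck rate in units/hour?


Bottleneck = longest station time
Station times: [11.1, 12.7, 8.7, 12.4, 2.5]
Max = 12.7 min
Rate = 60 / 12.7
= 4.72 units/hour (bottleneck: 12.7min)


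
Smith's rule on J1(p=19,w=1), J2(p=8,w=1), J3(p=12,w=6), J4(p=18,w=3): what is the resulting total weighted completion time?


WSPT order (by p/w): J3 → J4 → J2 → J1
  J3: C=12, w·C=6×12=72
  J4: C=30, w·C=3×30=90
  J2: C=38, w·C=1×38=38
  J1: C=57, w·C=1×57=57
Σ w·C = 257
= 257


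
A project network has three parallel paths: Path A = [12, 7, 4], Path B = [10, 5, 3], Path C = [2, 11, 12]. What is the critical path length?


Path A: 12 + 7 + 4 = 23
Path B: 10 + 5 + 3 = 18
Path C: 2 + 11 + 12 = 25
Critical path = longest = max(23, 18, 25)
= 25 (Path C)


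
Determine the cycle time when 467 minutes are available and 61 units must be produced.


Cycle time = available time / demand
= 467 / 61
= 7.66 min/unit


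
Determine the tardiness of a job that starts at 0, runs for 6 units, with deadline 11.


Completion = start + processing = 0 + 6 = 6
Tardiness = max(0, C - d) = max(0, 6 - 11)
= max(0, -5)
= 0


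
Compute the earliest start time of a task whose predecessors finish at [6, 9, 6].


ES = max of all predecessor completion times
Predecessors: [6, 9, 6]
ES = max(6, 9, 6)
= 9


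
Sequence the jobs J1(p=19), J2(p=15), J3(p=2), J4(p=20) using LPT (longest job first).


LPT: sort by longest processing time first
  J4: p=20
  J1: p=19
  J2: p=15
  J3: p=2
Order: J4 → J1 → J2 → J3


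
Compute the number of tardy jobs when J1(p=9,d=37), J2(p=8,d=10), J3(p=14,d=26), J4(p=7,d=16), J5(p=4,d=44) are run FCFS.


Completion vs due date:
  J1: C=9, d=37 → on time
  J2: C=17, d=10 → TARDY
  J3: C=31, d=26 → TARDY
  J4: C=38, d=16 → TARDY
  J5: C=42, d=44 → on time
Tardy jobs: J2, J3, J4
Count = 3


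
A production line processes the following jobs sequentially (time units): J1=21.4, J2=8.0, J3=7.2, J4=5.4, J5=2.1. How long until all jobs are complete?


Sequential makespan: sum all processing times
= 21.4 + 8.0 + 7.2 + 5.4 + 2.1
= 44.1 time units


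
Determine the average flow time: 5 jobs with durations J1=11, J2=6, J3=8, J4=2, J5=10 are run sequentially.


Completion times:
  J1: completes at 11
  J2: completes at 17
  J3: completes at 25
  J4: completes at 27
  J5: completes at 37
Sum = 117
Average = 117/5
= 23.40


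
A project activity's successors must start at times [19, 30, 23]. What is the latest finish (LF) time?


LF = min of all successor start times
Successors start at: [19, 30, 23]
LF = min(19, 30, 23)
= 19


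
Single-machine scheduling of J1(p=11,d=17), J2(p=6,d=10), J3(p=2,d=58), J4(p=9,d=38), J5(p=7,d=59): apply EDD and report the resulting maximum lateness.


EDD order: J2 → J1 → J4 → J3 → J5
Completion and lateness:
  J2: C=6, d=10, L=6-10=-4
  J1: C=17, d=17, L=17-17=0
  J4: C=26, d=38, L=26-38=-12
  J3: C=28, d=58, L=28-58=-30
  J5: C=35, d=59, L=35-59=-24
Lmax = max(-4, 0, -12, -30, -24)
= 0


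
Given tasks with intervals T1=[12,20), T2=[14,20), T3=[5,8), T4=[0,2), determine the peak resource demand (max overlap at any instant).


Check each time point for overlaps:
  t=14: 2 tasks active (T1, T2)
Max concurrent = 2


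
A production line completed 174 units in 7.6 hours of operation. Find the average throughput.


Throughput = units / time
= 174 / 7.6
= 22.9 units/hour


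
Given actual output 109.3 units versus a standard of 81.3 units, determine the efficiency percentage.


Efficiency = (actual / standard) × 100
= (109.3 / 81.3) × 100
= 134.4%


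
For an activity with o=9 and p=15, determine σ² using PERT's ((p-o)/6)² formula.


σ² = ((p - o) / 6)² = (p - o)² / 36
= (15 - 9)² / 36
= 6² / 36
= 36 / 36
= 1.0000


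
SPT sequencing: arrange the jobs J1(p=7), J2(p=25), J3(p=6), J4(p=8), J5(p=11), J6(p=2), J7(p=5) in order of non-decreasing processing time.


SPT: sort by shortest processing time
  J6: p=2
  J7: p=5
  J3: p=6
  J1: p=7
  J4: p=8
  J5: p=11
  J2: p=25
Order: J6 → J7 → J3 → J1 → J4 → J5 → J2


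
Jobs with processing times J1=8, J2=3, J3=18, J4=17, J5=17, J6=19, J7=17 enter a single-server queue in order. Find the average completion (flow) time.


Completion times:
  J1: completes at 8
  J2: completes at 11
  J3: completes at 29
  J4: completes at 46
  J5: completes at 63
  J6: completes at 82
  J7: completes at 99
Sum = 338
Average = 338/7
= 48.29


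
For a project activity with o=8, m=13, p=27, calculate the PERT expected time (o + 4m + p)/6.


te = (o + 4m + p) / 6
= (8 + 4×13 + 27) / 6
= (8 + 52 + 27) / 6
= 87 / 6
= 14.50


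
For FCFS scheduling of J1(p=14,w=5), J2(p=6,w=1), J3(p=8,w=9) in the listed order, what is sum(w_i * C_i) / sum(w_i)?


Completion times:
  J1: C=14, w×C=5×14=70
  J2: C=20, w×C=1×20=20
  J3: C=28, w×C=9×28=252
Sum w×C = 342
Sum w = 15
Weighted avg = 342/15
= 22.80


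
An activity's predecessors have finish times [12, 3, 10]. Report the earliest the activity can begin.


ES = max of all predecessor completion times
Predecessors: [12, 3, 10]
ES = max(12, 3, 10)
= 12


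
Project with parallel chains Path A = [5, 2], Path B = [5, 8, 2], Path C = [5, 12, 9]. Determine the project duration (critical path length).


Path A: 5 + 2 = 7
Path B: 5 + 8 + 2 = 15
Path C: 5 + 12 + 9 = 26
Critical path = longest = max(7, 15, 26)
= 26 (Path C)


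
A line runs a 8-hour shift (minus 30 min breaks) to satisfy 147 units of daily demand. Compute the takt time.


Available = 8×60 - 30 = 450 min
Takt time = 450 / 147
= 3.06 min/unit


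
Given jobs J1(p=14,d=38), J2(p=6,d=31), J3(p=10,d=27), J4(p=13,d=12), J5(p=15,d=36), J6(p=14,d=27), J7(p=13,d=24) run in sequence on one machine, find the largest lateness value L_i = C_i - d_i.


Lateness per job (L = C - d):
  J1: C=14, d=38, L=-24
  J2: C=20, d=31, L=-11
  J3: C=30, d=27, L=3
  J4: C=43, d=12, L=31
  J5: C=58, d=36, L=22
  J6: C=72, d=27, L=45
  J7: C=85, d=24, L=61
Lmax = max(-24, -11, 3, 31, 22, 45, 61)
= 61


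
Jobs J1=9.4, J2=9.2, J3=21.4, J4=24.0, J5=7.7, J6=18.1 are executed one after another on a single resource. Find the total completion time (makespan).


Sequential makespan: sum all processing times
= 9.4 + 9.2 + 21.4 + 24.0 + 7.7 + 18.1
= 89.8 time units


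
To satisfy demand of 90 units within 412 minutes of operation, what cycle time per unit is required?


Cycle time = available time / demand
= 412 / 90
= 4.58 min/unit


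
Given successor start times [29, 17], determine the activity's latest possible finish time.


LF = min of all successor start times
Successors start at: [29, 17]
LF = min(29, 17)
= 17


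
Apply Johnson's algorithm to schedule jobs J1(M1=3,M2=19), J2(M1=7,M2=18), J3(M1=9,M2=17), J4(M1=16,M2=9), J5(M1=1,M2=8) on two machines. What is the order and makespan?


Johnson's rule:
Group 1 (M1≤M2, sort by M1): ['J5', 'J1', 'J2', 'J3']
Group 2 (M1>M2, sort desc M2): ['J4']
Sequence: J5 → J1 → J2 → J3 → J4
Makespan calculation:
  J5: M1 done=1, M2 done=9
  J1: M1 done=4, M2 done=28
  J2: M1 done=11, M2 done=46
  J3: M1 done=20, M2 done=63
  J4: M1 done=36, M2 done=72
= Sequence: J5 → J1 → J2 → J3 → J4, Makespan: 72


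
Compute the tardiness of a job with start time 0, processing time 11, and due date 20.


Completion = start + processing = 0 + 11 = 11
Tardiness = max(0, C - d) = max(0, 11 - 20)
= max(0, -9)
= 0


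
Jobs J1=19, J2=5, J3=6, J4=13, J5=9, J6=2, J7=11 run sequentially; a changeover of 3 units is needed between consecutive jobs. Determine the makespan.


Makespan = Σ processing + (n-1) × setup
= (19 + 5 + 6 + 13 + 9 + 2 + 11) + (7-1)×3
= 65 + 18
= 83 time units


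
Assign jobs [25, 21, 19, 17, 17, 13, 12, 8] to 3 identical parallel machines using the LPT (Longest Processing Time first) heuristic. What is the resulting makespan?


Jobs (LPT sorted): [25, 21, 19, 17, 17, 13, 12, 8]
Machines: 3
  J=25 → Machine 1 (load: 0+25=25)
  J=21 → Machine 2 (load: 0+21=21)
  J=19 → Machine 3 (load: 0+19=19)
  J=17 → Machine 3 (load: 19+17=36)
  J=17 → Machine 2 (load: 21+17=38)
  J=13 → Machine 1 (load: 25+13=38)
  J=12 → Machine 3 (load: 36+12=48)
  J=8 → Machine 1 (load: 38+8=46)
Machine loads: [46, 38, 48]
Makespan = max = 48 time units


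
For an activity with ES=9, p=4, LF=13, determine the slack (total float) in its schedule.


EF = ES + duration = 9 + 4 = 13
LS = LF - duration = 13 - 4 = 9
Total Float = LF - EF = 13 - 13
(or LS - ES = 9 - 9)
= 0


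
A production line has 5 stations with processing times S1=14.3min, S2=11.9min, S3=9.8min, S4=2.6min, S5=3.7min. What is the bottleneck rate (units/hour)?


Bottleneck = longest station time
Station times: [14.3, 11.9, 9.8, 2.6, 3.7]
Max = 14.3 min
Rate = 60 / 14.3
= 4.20 units/hour (bottleneck: 14.3min)


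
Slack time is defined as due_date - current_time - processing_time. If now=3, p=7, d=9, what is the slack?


Slack = due - current_time - processing
= 9 - 3 - 7
= -1


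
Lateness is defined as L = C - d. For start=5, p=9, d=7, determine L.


Completion = 5 + 9 = 14
Lateness = C - d = 14 - 7
= 7


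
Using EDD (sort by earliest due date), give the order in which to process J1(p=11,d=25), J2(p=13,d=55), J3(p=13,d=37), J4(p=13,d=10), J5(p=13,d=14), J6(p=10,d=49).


EDD: sort by earliest due date
  J4: d=10, p=13
  J5: d=14, p=13
  J1: d=25, p=11
  J3: d=37, p=13
  J6: d=49, p=10
  J2: d=55, p=13
Order: J4 → J5 → J1 → J3 → J6 → J2


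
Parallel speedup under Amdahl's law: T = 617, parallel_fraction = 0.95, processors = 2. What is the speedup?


Amdahl's law: T_p = T × ((1-p) + p/N)
= 617 × ((1-0.95) + 0.95/2)
= 617 × (0.05 + 0.4750)
= 617 × 0.5250
= 323.93
Speedup = 617/323.93
= 1.90×


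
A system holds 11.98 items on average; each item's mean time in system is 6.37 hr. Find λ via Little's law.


Little's law: L = λW → λ = L / W
= 11.98 / 6.37
= 1.88 per hour


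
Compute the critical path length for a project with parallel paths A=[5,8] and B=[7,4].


Path A: 5 + 8 = 13
Path B: 7 + 4 = 11
Critical path = longest = max(13, 11)
= 13 (Path A)


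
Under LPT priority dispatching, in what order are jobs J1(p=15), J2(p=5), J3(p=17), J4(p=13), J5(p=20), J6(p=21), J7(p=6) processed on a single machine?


LPT: sort by longest processing time first
  J6: p=21
  J5: p=20
  J3: p=17
  J1: p=15
  J4: p=13
  J7: p=6
  J2: p=5
Order: J6 → J5 → J3 → J1 → J4 → J7 → J2


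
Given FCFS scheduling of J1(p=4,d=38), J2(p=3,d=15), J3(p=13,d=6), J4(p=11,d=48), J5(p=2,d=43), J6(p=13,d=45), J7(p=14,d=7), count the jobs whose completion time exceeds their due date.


Completion vs due date:
  J1: C=4, d=38 → on time
  J2: C=7, d=15 → on time
  J3: C=20, d=6 → TARDY
  J4: C=31, d=48 → on time
  J5: C=33, d=43 → on time
  J6: C=46, d=45 → TARDY
  J7: C=60, d=7 → TARDY
Tardy jobs: J3, J6, J7
Count = 3


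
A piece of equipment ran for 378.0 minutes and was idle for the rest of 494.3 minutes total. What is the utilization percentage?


Utilization = busy / total × 100
= 378.0 / 494.3 × 100
= 76.5%


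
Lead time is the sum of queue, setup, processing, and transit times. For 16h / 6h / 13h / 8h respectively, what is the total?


Lead time = queue + setup + processing + transit
= 16 + 6 + 13 + 8
= 43 hours


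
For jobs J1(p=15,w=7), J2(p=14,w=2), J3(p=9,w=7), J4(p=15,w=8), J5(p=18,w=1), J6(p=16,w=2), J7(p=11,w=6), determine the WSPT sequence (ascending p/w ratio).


WSPT (Smith's rule): sort by p/w ascending
  J3: p/w = 9/7 = 1.286
  J7: p/w = 11/6 = 1.833
  J4: p/w = 15/8 = 1.875
  J1: p/w = 15/7 = 2.143
  J2: p/w = 14/2 = 7.000
  J6: p/w = 16/2 = 8.000
  J5: p/w = 18/1 = 18.000
Order: J3 → J7 → J4 → J1 → J2 → J6 → J5


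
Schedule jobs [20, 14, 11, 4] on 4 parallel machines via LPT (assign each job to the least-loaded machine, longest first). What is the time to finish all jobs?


Jobs (LPT sorted): [20, 14, 11, 4]
Machines: 4
  J=20 → Machine 1 (load: 0+20=20)
  J=14 → Machine 2 (load: 0+14=14)
  J=11 → Machine 3 (load: 0+11=11)
  J=4 → Machine 4 (load: 0+4=4)
Machine loads: [20, 14, 11, 4]
Makespan = max = 20 time units


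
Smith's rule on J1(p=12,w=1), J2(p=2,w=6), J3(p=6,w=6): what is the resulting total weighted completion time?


WSPT order (by p/w): J2 → J3 → J1
  J2: C=2, w·C=6×2=12
  J3: C=8, w·C=6×8=48
  J1: C=20, w·C=1×20=20
Σ w·C = 80
= 80


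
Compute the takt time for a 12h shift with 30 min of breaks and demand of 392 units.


Available = 12×60 - 30 = 690 min
Takt time = 690 / 392
= 1.76 min/unit


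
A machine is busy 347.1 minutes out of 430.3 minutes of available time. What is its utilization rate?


Utilization = busy / total × 100
= 347.1 / 430.3 × 100
= 80.7%


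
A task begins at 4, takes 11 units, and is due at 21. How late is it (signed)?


Completion = 4 + 11 = 15
Lateness = C - d = 15 - 21
= -6


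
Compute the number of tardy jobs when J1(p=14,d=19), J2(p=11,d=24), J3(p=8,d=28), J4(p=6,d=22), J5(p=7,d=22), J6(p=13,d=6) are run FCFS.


Completion vs due date:
  J1: C=14, d=19 → on time
  J2: C=25, d=24 → TARDY
  J3: C=33, d=28 → TARDY
  J4: C=39, d=22 → TARDY
  J5: C=46, d=22 → TARDY
  J6: C=59, d=6 → TARDY
Tardy jobs: J2, J3, J4, J5, J6
Count = 5


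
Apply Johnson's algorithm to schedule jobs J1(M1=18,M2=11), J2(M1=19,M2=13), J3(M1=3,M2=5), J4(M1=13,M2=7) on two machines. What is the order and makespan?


Johnson's rule:
Group 1 (M1≤M2, sort by M1): ['J3']
Group 2 (M1>M2, sort desc M2): ['J2', 'J1', 'J4']
Sequence: J3 → J2 → J1 → J4
Makespan calculation:
  J3: M1 done=3, M2 done=8
  J2: M1 done=22, M2 done=35
  J1: M1 done=40, M2 done=51
  J4: M1 done=53, M2 done=60
= Sequence: J3 → J2 → J1 → J4, Makespan: 60


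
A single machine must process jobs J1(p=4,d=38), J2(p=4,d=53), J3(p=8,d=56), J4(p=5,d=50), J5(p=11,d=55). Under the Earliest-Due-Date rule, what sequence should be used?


EDD: sort by earliest due date
  J1: d=38, p=4
  J4: d=50, p=5
  J2: d=53, p=4
  J5: d=55, p=11
  J3: d=56, p=8
Order: J1 → J4 → J2 → J5 → J3


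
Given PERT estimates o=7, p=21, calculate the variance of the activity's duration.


σ² = ((p - o) / 6)² = (p - o)² / 36
= (21 - 7)² / 36
= 14² / 36
= 196 / 36
= 5.4444


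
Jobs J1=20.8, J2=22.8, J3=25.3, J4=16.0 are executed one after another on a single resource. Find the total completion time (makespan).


Sequential makespan: sum all processing times
= 20.8 + 22.8 + 25.3 + 16.0
= 84.9 time units


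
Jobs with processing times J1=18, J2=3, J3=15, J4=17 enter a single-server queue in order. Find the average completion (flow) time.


Completion times:
  J1: completes at 18
  J2: completes at 21
  J3: completes at 36
  J4: completes at 53
Sum = 128
Average = 128/4
= 32.00


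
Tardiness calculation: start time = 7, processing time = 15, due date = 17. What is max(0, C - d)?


Completion = start + processing = 7 + 15 = 22
Tardiness = max(0, C - d) = max(0, 22 - 17)
= max(0, 5)
= 5


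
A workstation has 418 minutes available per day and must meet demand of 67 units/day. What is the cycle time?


Cycle time = available time / demand
= 418 / 67
= 6.24 min/unit


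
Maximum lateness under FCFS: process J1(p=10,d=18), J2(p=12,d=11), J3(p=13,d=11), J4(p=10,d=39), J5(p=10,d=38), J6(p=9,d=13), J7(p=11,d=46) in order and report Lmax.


Lateness per job (L = C - d):
  J1: C=10, d=18, L=-8
  J2: C=22, d=11, L=11
  J3: C=35, d=11, L=24
  J4: C=45, d=39, L=6
  J5: C=55, d=38, L=17
  J6: C=64, d=13, L=51
  J7: C=75, d=46, L=29
Lmax = max(-8, 11, 24, 6, 17, 51, 29)
= 51


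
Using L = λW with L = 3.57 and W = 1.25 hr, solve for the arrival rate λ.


Little's law: L = λW → λ = L / W
= 3.57 / 1.25
= 2.86 per hour


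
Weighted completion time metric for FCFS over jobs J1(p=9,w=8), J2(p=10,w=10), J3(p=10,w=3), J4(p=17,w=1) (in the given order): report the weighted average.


Completion times:
  J1: C=9, w×C=8×9=72
  J2: C=19, w×C=10×19=190
  J3: C=29, w×C=3×29=87
  J4: C=46, w×C=1×46=46
Sum w×C = 395
Sum w = 22
Weighted avg = 395/22
= 17.95


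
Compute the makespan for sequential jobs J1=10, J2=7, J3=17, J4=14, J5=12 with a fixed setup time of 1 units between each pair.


Makespan = Σ processing + (n-1) × setup
= (10 + 7 + 17 + 14 + 12) + (5-1)×1
= 60 + 4
= 64 time units


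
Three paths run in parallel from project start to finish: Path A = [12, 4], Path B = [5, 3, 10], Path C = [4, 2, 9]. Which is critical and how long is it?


Path A: 12 + 4 = 16
Path B: 5 + 3 + 10 = 18
Path C: 4 + 2 + 9 = 15
Critical path = longest = max(16, 18, 15)
= 18 (Path B)


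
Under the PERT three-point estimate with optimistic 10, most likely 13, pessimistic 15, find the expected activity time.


te = (o + 4m + p) / 6
= (10 + 4×13 + 15) / 6
= (10 + 52 + 15) / 6
= 77 / 6
= 12.83


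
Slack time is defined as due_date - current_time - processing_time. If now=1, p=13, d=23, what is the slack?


Slack = due - current_time - processing
= 23 - 1 - 13
= 9


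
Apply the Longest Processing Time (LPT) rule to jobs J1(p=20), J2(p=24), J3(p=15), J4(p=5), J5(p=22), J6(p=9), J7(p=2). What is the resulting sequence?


LPT: sort by longest processing time first
  J2: p=24
  J5: p=22
  J1: p=20
  J3: p=15
  J6: p=9
  J4: p=5
  J7: p=2
Order: J2 → J5 → J1 → J3 → J6 → J4 → J7


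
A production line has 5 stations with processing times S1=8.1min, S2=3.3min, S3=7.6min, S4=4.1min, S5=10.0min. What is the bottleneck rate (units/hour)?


Bottleneck = longest station time
Station times: [8.1, 3.3, 7.6, 4.1, 10.0]
Max = 10.0 min
Rate = 60 / 10.0
= 6.00 units/hour (bottleneck: 10.0min)


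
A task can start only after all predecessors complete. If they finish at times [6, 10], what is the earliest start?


ES = max of all predecessor completion times
Predecessors: [6, 10]
ES = max(6, 10)
= 10


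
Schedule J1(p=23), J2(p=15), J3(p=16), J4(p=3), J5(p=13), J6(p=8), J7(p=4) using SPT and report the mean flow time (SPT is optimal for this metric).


SPT order: J4 → J7 → J6 → J5 → J2 → J3 → J1
Completion times:
  J4: C=3
  J7: C=7
  J6: C=15
  J5: C=28
  J2: C=43
  J3: C=59
  J1: C=82
Sum = 237, n = 7
Mean flow = 237/7
= 33.86


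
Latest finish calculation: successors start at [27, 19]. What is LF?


LF = min of all successor start times
Successors start at: [27, 19]
LF = min(27, 19)
= 19


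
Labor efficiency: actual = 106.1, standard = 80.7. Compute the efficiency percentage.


Efficiency = (actual / standard) × 100
= (106.1 / 80.7) × 100
= 131.5%


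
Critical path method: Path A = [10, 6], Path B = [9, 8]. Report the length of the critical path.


Path A: 10 + 6 = 16
Path B: 9 + 8 = 17
Critical path = longest = max(16, 17)
= 17 (Path B)


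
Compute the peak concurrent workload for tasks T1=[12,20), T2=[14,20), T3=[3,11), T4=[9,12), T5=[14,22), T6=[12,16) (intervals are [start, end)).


Check each time point for overlaps:
  t=14: 4 tasks active (T1, T2, T5, T6)
Max concurrent = 4


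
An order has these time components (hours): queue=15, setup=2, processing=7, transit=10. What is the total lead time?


Lead time = queue + setup + processing + transit
= 15 + 2 + 7 + 10
= 34 hours


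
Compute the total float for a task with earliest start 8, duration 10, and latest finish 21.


EF = ES + duration = 8 + 10 = 18
LS = LF - duration = 21 - 10 = 11
Total Float = LF - EF = 21 - 18
(or LS - ES = 11 - 8)
= 3


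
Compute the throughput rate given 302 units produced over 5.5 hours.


Throughput = units / time
= 302 / 5.5
= 54.9 units/hour


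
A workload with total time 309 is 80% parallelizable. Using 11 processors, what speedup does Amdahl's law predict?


Amdahl's law: T_p = T × ((1-p) + p/N)
= 309 × ((1-0.8) + 0.8/11)
= 309 × (0.20 + 0.0727)
= 309 × 0.2727
= 84.27
Speedup = 309/84.27
= 3.67×


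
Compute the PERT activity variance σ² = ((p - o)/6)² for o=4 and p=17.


σ² = ((p - o) / 6)² = (p - o)² / 36
= (17 - 4)² / 36
= 13² / 36
= 169 / 36
= 4.6944


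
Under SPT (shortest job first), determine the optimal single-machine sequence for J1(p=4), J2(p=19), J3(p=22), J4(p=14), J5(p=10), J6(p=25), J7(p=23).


SPT: sort by shortest processing time
  J1: p=4
  J5: p=10
  J4: p=14
  J2: p=19
  J3: p=22
  J7: p=23
  J6: p=25
Order: J1 → J5 → J4 → J2 → J3 → J7 → J6


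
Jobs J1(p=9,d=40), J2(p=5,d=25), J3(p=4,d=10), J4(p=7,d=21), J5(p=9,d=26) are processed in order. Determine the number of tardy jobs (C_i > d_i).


Completion vs due date:
  J1: C=9, d=40 → on time
  J2: C=14, d=25 → on time
  J3: C=18, d=10 → TARDY
  J4: C=25, d=21 → TARDY
  J5: C=34, d=26 → TARDY
Tardy jobs: J3, J4, J5
Count = 3


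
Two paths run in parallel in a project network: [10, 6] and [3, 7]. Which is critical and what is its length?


Path A: 10 + 6 = 16
Path B: 3 + 7 = 10
Critical path = longest = max(16, 10)
= 16 (Path A)


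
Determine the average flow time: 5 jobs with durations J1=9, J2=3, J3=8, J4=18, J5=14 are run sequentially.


Completion times:
  J1: completes at 9
  J2: completes at 12
  J3: completes at 20
  J4: completes at 38
  J5: completes at 52
Sum = 131
Average = 131/5
= 26.20


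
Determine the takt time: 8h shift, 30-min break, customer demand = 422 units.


Available = 8×60 - 30 = 450 min
Takt time = 450 / 422
= 1.07 min/unit


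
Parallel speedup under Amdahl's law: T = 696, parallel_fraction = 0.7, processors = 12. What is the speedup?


Amdahl's law: T_p = T × ((1-p) + p/N)
= 696 × ((1-0.7) + 0.7/12)
= 696 × (0.30 + 0.0583)
= 696 × 0.3583
= 249.40
Speedup = 696/249.40
= 2.79×


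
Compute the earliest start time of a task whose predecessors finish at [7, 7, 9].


ES = max of all predecessor completion times
Predecessors: [7, 7, 9]
ES = max(7, 7, 9)
= 9


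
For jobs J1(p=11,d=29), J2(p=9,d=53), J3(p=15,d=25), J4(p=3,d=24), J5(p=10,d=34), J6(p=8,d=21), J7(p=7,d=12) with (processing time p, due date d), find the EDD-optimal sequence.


EDD: sort by earliest due date
  J7: d=12, p=7
  J6: d=21, p=8
  J4: d=24, p=3
  J3: d=25, p=15
  J1: d=29, p=11
  J5: d=34, p=10
  J2: d=53, p=9
Order: J7 → J6 → J4 → J3 → J1 → J5 → J2


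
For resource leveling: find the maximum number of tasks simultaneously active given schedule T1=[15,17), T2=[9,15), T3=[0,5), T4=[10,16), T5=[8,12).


Check each time point for overlaps:
  t=10: 3 tasks active (T2, T4, T5)
Max concurrent = 3


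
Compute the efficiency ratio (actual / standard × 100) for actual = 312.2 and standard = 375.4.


Efficiency = (actual / standard) × 100
= (312.2 / 375.4) × 100
= 83.2%


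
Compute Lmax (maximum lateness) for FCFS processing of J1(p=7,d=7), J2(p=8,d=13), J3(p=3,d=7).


Lateness per job (L = C - d):
  J1: C=7, d=7, L=0
  J2: C=15, d=13, L=2
  J3: C=18, d=7, L=11
Lmax = max(0, 2, 11)
= 11


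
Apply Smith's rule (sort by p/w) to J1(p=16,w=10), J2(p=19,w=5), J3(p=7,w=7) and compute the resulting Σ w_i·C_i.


WSPT order (by p/w): J3 → J1 → J2
  J3: C=7, w·C=7×7=49
  J1: C=23, w·C=10×23=230
  J2: C=42, w·C=5×42=210
Σ w·C = 489
= 489


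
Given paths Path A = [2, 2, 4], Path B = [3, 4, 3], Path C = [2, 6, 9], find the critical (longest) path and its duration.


Path A: 2 + 2 + 4 = 8
Path B: 3 + 4 + 3 = 10
Path C: 2 + 6 + 9 = 17
Critical path = longest = max(8, 10, 17)
= 17 (Path C)


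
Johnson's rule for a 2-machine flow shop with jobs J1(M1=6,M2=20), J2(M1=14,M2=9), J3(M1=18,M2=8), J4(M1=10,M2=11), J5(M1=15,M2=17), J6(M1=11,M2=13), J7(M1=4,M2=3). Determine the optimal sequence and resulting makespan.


Johnson's rule:
Group 1 (M1≤M2, sort by M1): ['J1', 'J4', 'J6', 'J5']
Group 2 (M1>M2, sort desc M2): ['J2', 'J3', 'J7']
Sequence: J1 → J4 → J6 → J5 → J2 → J3 → J7
Makespan calculation:
  J1: M1 done=6, M2 done=26
  J4: M1 done=16, M2 done=37
  J6: M1 done=27, M2 done=50
  J5: M1 done=42, M2 done=67
  J2: M1 done=56, M2 done=76
  J3: M1 done=74, M2 done=84
  J7: M1 done=78, M2 done=87
= Sequence: J1 → J4 → J6 → J5 → J2 → J3 → J7, Makespan: 87


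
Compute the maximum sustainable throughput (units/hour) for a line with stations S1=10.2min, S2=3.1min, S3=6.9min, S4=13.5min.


Bottleneck = longest station time
Station times: [10.2, 3.1, 6.9, 13.5]
Max = 13.5 min
Rate = 60 / 13.5
= 4.44 units/hour (bottleneck: 13.5min)


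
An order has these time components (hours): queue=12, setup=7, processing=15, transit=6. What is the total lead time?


Lead time = queue + setup + processing + transit
= 12 + 7 + 15 + 6
= 40 hours


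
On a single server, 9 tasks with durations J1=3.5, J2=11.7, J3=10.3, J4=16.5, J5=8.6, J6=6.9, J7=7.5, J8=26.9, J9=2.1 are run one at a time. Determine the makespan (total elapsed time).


Sequential makespan: sum all processing times
= 3.5 + 11.7 + 10.3 + 16.5 + 8.6 + 6.9 + 7.5 + 26.9 + 2.1
= 94.0 time units


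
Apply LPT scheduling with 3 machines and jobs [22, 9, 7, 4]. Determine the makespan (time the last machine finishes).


Jobs (LPT sorted): [22, 9, 7, 4]
Machines: 3
  J=22 → Machine 1 (load: 0+22=22)
  J=9 → Machine 2 (load: 0+9=9)
  J=7 → Machine 3 (load: 0+7=7)
  J=4 → Machine 3 (load: 7+4=11)
Machine loads: [22, 9, 11]
Makespan = max = 22 time units


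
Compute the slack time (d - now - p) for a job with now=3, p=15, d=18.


Slack = due - current_time - processing
= 18 - 3 - 15
= 0


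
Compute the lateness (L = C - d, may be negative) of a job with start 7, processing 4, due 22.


Completion = 7 + 4 = 11
Lateness = C - d = 11 - 22
= -11


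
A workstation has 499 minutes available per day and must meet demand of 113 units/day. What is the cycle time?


Cycle time = available time / demand
= 499 / 113
= 4.42 min/unit


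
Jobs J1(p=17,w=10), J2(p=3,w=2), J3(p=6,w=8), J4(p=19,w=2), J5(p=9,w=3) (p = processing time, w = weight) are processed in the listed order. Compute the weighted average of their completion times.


Completion times:
  J1: C=17, w×C=10×17=170
  J2: C=20, w×C=2×20=40
  J3: C=26, w×C=8×26=208
  J4: C=45, w×C=2×45=90
  J5: C=54, w×C=3×54=162
Sum w×C = 670
Sum w = 25
Weighted avg = 670/25
= 26.80


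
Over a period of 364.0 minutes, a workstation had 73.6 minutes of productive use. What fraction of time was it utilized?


Utilization = busy / total × 100
= 73.6 / 364.0 × 100
= 20.2%


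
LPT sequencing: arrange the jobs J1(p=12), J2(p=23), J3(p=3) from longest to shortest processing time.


LPT: sort by longest processing time first
  J2: p=23
  J1: p=12
  J3: p=3
Order: J2 → J1 → J3


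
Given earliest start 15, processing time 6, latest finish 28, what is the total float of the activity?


EF = ES + duration = 15 + 6 = 21
LS = LF - duration = 28 - 6 = 22
Total Float = LF - EF = 28 - 21
(or LS - ES = 22 - 15)
= 7


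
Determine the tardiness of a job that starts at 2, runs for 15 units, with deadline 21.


Completion = start + processing = 2 + 15 = 17
Tardiness = max(0, C - d) = max(0, 17 - 21)
= max(0, -4)
= 0


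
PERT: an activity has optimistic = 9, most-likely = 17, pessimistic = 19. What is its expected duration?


te = (o + 4m + p) / 6
= (9 + 4×17 + 19) / 6
= (9 + 68 + 19) / 6
= 96 / 6
= 16.00


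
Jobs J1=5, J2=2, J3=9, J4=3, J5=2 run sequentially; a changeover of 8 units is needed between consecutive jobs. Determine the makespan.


Makespan = Σ processing + (n-1) × setup
= (5 + 2 + 9 + 3 + 2) + (5-1)×8
= 21 + 32
= 53 time units


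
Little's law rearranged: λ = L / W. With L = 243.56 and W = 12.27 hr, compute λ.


Little's law: L = λW → λ = L / W
= 243.56 / 12.27
= 19.85 per hour


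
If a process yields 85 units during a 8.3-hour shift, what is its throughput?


Throughput = units / time
= 85 / 8.3
= 10.2 units/hour


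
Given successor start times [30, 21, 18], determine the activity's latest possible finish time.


LF = min of all successor start times
Successors start at: [30, 21, 18]
LF = min(30, 21, 18)
= 18


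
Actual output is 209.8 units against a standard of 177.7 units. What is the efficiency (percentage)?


Efficiency = (actual / standard) × 100
= (209.8 / 177.7) × 100
= 118.1%


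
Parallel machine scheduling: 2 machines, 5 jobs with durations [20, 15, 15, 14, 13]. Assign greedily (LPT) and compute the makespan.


Jobs (LPT sorted): [20, 15, 15, 14, 13]
Machines: 2
  J=20 → Machine 1 (load: 0+20=20)
  J=15 → Machine 2 (load: 0+15=15)
  J=15 → Machine 2 (load: 15+15=30)
  J=14 → Machine 1 (load: 20+14=34)
  J=13 → Machine 2 (load: 30+13=43)
Machine loads: [34, 43]
Makespan = max = 43 time units


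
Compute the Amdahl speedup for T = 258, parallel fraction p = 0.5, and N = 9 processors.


Amdahl's law: T_p = T × ((1-p) + p/N)
= 258 × ((1-0.5) + 0.5/9)
= 258 × (0.50 + 0.0556)
= 258 × 0.5556
= 143.33
Speedup = 258/143.33
= 1.80×


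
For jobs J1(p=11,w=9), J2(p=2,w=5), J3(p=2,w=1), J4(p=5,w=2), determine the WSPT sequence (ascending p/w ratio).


WSPT (Smith's rule): sort by p/w ascending
  J2: p/w = 2/5 = 0.400
  J1: p/w = 11/9 = 1.222
  J3: p/w = 2/1 = 2.000
  J4: p/w = 5/2 = 2.500
Order: J2 → J1 → J3 → J4


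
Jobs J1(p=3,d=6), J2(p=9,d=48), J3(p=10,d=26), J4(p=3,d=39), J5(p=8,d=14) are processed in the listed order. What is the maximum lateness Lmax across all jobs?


Lateness per job (L = C - d):
  J1: C=3, d=6, L=-3
  J2: C=12, d=48, L=-36
  J3: C=22, d=26, L=-4
  J4: C=25, d=39, L=-14
  J5: C=33, d=14, L=19
Lmax = max(-3, -36, -4, -14, 19)
= 19


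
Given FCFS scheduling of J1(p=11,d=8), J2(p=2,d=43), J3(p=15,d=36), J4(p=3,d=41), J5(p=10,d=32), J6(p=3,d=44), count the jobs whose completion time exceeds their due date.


Completion vs due date:
  J1: C=11, d=8 → TARDY
  J2: C=13, d=43 → on time
  J3: C=28, d=36 → on time
  J4: C=31, d=41 → on time
  J5: C=41, d=32 → TARDY
  J6: C=44, d=44 → on time
Tardy jobs: J1, J5
Count = 2


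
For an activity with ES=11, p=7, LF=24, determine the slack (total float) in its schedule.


EF = ES + duration = 11 + 7 = 18
LS = LF - duration = 24 - 7 = 17
Total Float = LF - EF = 24 - 18
(or LS - ES = 17 - 11)
= 6
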